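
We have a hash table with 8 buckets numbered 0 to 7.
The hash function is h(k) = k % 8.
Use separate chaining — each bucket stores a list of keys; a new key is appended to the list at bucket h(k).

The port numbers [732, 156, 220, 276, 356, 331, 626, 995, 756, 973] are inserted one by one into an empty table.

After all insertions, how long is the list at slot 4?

732 → bucket 4
156 → bucket 4 (collision)
220 → bucket 4 (collision)
276 → bucket 4 (collision)
356 → bucket 4 (collision)
331 → bucket 3
626 → bucket 2
995 → bucket 3 (collision)
756 → bucket 4 (collision)
973 → bucket 5
Final buckets:
0: —
1: —
2: 626
3: 331 -> 995
4: 732 -> 156 -> 220 -> 276 -> 356 -> 756
5: 973
6: —
7: —

6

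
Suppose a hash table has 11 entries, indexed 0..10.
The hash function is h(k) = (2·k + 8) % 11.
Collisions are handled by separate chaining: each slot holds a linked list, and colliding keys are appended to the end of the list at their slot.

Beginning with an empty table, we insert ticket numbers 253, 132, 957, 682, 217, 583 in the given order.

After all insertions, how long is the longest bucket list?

5

Insert 253: h=8, bucket 8 empty → new chain.
Insert 132: h=8, bucket 8 nonempty → append to chain.
Insert 957: h=8, bucket 8 nonempty → append to chain.
Insert 682: h=8, bucket 8 nonempty → append to chain.
Insert 217: h=2, bucket 2 empty → new chain.
Insert 583: h=8, bucket 8 nonempty → append to chain.
Final buckets:
0: .
1: .
2: 217
3: .
4: .
5: .
6: .
7: .
8: 253 -> 132 -> 957 -> 682 -> 583
9: .
10: .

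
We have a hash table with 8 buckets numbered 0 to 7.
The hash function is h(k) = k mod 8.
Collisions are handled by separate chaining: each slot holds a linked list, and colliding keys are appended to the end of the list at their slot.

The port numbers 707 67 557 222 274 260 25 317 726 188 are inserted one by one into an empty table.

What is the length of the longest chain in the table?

Insert 707: h=3, bucket 3 empty -> new chain.
Insert 67: h=3, bucket 3 nonempty -> append to chain.
Insert 557: h=5, bucket 5 empty -> new chain.
Insert 222: h=6, bucket 6 empty -> new chain.
Insert 274: h=2, bucket 2 empty -> new chain.
Insert 260: h=4, bucket 4 empty -> new chain.
Insert 25: h=1, bucket 1 empty -> new chain.
Insert 317: h=5, bucket 5 nonempty -> append to chain.
Insert 726: h=6, bucket 6 nonempty -> append to chain.
Insert 188: h=4, bucket 4 nonempty -> append to chain.
Final buckets:
0: ∅
1: 25
2: 274
3: 707 -> 67
4: 260 -> 188
5: 557 -> 317
6: 222 -> 726
7: ∅

2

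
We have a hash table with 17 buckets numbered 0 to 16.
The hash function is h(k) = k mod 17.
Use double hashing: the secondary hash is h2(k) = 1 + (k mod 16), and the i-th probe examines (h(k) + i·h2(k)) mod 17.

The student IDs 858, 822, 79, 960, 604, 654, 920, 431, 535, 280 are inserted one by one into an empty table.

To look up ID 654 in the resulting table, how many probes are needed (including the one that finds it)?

3

Insert 858: h=8, slot 8 empty → index 8.
Insert 822: h=6, slot 6 empty → index 6.
Insert 79: h=11, slot 11 empty → index 11.
Insert 960: h=8, h2=1, slot 8 occupied → index 9.
Insert 604: h=9, h2=13, slot 9 occupied → index 5.
Insert 654: h=8, h2=15, slots 8,6 occupied → index 4.
Insert 920: h=2, slot 2 empty → index 2.
Insert 431: h=6, h2=16, slots 6,5,4 occupied → index 3.
Insert 535: h=8, h2=8, slot 8 occupied → index 16.
Insert 280: h=8, h2=9, slot 8 occupied → index 0.
Table: [280, -, 920, 431, 654, 604, 822, -, 858, 960, -, 79, -, -, -, -, 535]
Lookup 654: h=8, h2=15, probe 8,6,4 → found at 4.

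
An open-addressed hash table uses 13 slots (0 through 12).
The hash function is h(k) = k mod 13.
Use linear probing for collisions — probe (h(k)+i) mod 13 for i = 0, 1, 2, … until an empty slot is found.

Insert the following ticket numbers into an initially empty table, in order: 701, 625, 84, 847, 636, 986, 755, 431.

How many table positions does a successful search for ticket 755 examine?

701 hashes to 12; slot 12 is free -> place at 12.
625 hashes to 1; slot 1 is free -> place at 1.
84 hashes to 6; slot 6 is free -> place at 6.
847 hashes to 2; slot 2 is free -> place at 2.
636 hashes to 12; 12 taken -> place at 0.
986 hashes to 11; slot 11 is free -> place at 11.
755 hashes to 1; 1,2 taken -> place at 3.
431 hashes to 2; 2,3 taken -> place at 4.
Table: [636, 625, 847, 755, 431, _, 84, _, _, _, _, 986, 701]
Lookup 755: h=1, probe 1,2,3 → found at 3.

3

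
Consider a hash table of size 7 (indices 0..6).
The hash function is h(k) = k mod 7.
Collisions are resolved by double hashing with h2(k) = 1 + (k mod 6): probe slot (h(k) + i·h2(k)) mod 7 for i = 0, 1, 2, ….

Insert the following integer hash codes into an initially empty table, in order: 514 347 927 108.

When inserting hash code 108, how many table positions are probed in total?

514: h=3 -> slot 3
347: h=4 -> slot 4
927: h=3, h2=4, probe 3,0 -> slot 0
108: h=3, h2=1, probe 3,4,5 -> slot 5
Table: [927, _, _, 514, 347, 108, _]

3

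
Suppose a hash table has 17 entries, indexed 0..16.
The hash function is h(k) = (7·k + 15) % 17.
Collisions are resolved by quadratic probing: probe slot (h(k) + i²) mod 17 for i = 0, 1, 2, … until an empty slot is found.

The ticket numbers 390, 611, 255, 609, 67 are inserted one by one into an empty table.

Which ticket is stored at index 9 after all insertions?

390 hashes to 8; slot 8 is free => place at 8.
611 hashes to 8; 8 taken => place at 9.
255 hashes to 15; slot 15 is free => place at 15.
609 hashes to 11; slot 11 is free => place at 11.
67 hashes to 8; 8,9 taken => place at 12.
Table: [., ., ., ., ., ., ., ., 390, 611, ., 609, 67, ., ., 255, .]

611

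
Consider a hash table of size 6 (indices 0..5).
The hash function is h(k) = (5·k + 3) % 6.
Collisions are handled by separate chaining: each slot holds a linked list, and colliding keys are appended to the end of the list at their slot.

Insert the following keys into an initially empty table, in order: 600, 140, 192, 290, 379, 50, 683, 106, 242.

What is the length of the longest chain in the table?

Insert 600: h=3, bucket 3 empty → new chain.
Insert 140: h=1, bucket 1 empty → new chain.
Insert 192: h=3, bucket 3 nonempty → append to chain.
Insert 290: h=1, bucket 1 nonempty → append to chain.
Insert 379: h=2, bucket 2 empty → new chain.
Insert 50: h=1, bucket 1 nonempty → append to chain.
Insert 683: h=4, bucket 4 empty → new chain.
Insert 106: h=5, bucket 5 empty → new chain.
Insert 242: h=1, bucket 1 nonempty → append to chain.
Final buckets:
0: —
1: 140 -> 290 -> 50 -> 242
2: 379
3: 600 -> 192
4: 683
5: 106

4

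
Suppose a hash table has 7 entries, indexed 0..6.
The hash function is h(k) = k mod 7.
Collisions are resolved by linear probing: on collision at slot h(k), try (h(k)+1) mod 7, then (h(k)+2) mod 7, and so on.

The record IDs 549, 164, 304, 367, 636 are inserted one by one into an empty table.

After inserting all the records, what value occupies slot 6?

549 hashes to 3; slot 3 is free → place at 3.
164 hashes to 3; 3 taken → place at 4.
304 hashes to 3; 3,4 taken → place at 5.
367 hashes to 3; 3,4,5 taken → place at 6.
636 hashes to 6; 6 taken → place at 0.
Table: [636, ∅, ∅, 549, 164, 304, 367]

367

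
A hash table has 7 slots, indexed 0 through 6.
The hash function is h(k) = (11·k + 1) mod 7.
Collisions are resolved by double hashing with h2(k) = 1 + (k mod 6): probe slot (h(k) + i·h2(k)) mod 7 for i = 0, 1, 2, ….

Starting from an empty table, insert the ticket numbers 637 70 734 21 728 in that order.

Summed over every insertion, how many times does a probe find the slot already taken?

4

Insert 637: h=1, slot 1 empty -> index 1.
Insert 70: h=1, h2=5, slot 1 occupied -> index 6.
Insert 734: h=4, slot 4 empty -> index 4.
Insert 21: h=1, h2=4, slot 1 occupied -> index 5.
Insert 728: h=1, h2=3, slots 1,4 occupied -> index 0.
Table: [728, 637, —, —, 734, 21, 70]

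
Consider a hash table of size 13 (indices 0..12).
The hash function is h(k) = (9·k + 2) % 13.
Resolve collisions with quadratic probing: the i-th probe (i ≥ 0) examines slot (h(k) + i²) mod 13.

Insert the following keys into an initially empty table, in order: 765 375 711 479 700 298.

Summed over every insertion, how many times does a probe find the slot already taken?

765 hashes to 10; slot 10 is free -> place at 10.
375 hashes to 10; 10 taken -> place at 11.
711 hashes to 5; slot 5 is free -> place at 5.
479 hashes to 10; 10,11 taken -> place at 1.
700 hashes to 10; 10,11,1 taken -> place at 6.
298 hashes to 6; 6 taken -> place at 7.
Table: [., 479, ., ., ., 711, 700, 298, ., ., 765, 375, .]

7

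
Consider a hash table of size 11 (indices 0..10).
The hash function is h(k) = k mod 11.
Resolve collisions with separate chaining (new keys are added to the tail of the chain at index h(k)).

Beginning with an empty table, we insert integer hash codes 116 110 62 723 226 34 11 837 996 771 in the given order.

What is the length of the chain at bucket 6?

Insert 116: h=6, bucket 6 empty → new chain.
Insert 110: h=0, bucket 0 empty → new chain.
Insert 62: h=7, bucket 7 empty → new chain.
Insert 723: h=8, bucket 8 empty → new chain.
Insert 226: h=6, bucket 6 nonempty → append to chain.
Insert 34: h=1, bucket 1 empty → new chain.
Insert 11: h=0, bucket 0 nonempty → append to chain.
Insert 837: h=1, bucket 1 nonempty → append to chain.
Insert 996: h=6, bucket 6 nonempty → append to chain.
Insert 771: h=1, bucket 1 nonempty → append to chain.
Final buckets:
0: 110 -> 11
1: 34 -> 837 -> 771
2: —
3: —
4: —
5: —
6: 116 -> 226 -> 996
7: 62
8: 723
9: —
10: —

3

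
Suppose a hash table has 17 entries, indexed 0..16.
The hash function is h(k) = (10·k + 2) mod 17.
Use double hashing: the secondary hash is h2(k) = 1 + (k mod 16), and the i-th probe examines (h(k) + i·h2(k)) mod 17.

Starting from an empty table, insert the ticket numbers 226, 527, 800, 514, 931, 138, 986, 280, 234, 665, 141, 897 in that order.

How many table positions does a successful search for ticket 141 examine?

226: h=1 -> slot 1
527: h=2 -> slot 2
800: h=12 -> slot 12
514: h=8 -> slot 8
931: h=13 -> slot 13
138: h=5 -> slot 5
986: h=2, h2=11, probe 2,13,7 -> slot 7
280: h=14 -> slot 14
234: h=13, h2=11, probe 13,7,1,12,6 -> slot 6
665: h=5, h2=10, probe 5,15 -> slot 15
141: h=1, h2=14, probe 1,15,12,9 -> slot 9
897: h=13, h2=2, probe 13,15,0 -> slot 0
Table: [897, 226, 527, ., ., 138, 234, 986, 514, 141, ., ., 800, 931, 280, 665, .]
Lookup 141: h=1, h2=14, probe 1,15,12,9 → found at 9.

4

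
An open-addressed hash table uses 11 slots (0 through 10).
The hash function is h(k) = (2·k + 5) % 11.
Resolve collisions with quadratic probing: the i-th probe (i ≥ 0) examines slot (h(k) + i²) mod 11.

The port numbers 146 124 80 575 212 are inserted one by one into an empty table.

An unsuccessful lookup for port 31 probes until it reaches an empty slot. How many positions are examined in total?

2

146: h=0 -> slot 0
124: h=0, probe 0,1 -> slot 1
80: h=0, probe 0,1,4 -> slot 4
575: h=0, probe 0,1,4,9 -> slot 9
212: h=0, probe 0,1,4,9,5 -> slot 5
Table: [146, 124, —, —, 80, 212, —, —, —, 575, —]
Lookup 31: h=1, probe 1,2 → slot 2 empty, not found.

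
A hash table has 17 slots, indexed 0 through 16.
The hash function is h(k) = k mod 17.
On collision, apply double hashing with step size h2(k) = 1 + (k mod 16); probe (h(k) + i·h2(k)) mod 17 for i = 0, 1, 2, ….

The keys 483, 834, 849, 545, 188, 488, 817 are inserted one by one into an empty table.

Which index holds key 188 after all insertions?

14

Insert 483: h=7, slot 7 empty -> index 7.
Insert 834: h=1, slot 1 empty -> index 1.
Insert 849: h=16, slot 16 empty -> index 16.
Insert 545: h=1, h2=2, slot 1 occupied -> index 3.
Insert 188: h=1, h2=13, slot 1 occupied -> index 14.
Insert 488: h=12, slot 12 empty -> index 12.
Insert 817: h=1, h2=2, slots 1,3 occupied -> index 5.
Table: [∅, 834, ∅, 545, ∅, 817, ∅, 483, ∅, ∅, ∅, ∅, 488, ∅, 188, ∅, 849]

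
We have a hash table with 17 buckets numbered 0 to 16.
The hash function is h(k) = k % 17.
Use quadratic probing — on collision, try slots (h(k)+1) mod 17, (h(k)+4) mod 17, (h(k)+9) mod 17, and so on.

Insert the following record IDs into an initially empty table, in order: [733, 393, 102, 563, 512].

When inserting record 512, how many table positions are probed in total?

4

Insert 733: h=2, slot 2 empty -> index 2.
Insert 393: h=2, slot 2 occupied -> index 3.
Insert 102: h=0, slot 0 empty -> index 0.
Insert 563: h=2, slots 2,3 occupied -> index 6.
Insert 512: h=2, slots 2,3,6 occupied -> index 11.
Table: [102, _, 733, 393, _, _, 563, _, _, _, _, 512, _, _, _, _, _]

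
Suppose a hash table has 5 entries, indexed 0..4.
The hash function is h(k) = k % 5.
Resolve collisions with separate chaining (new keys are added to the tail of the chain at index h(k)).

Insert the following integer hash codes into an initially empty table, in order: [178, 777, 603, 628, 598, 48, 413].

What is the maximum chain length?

6

Insert 178: h=3, bucket 3 empty -> new chain.
Insert 777: h=2, bucket 2 empty -> new chain.
Insert 603: h=3, bucket 3 nonempty -> append to chain.
Insert 628: h=3, bucket 3 nonempty -> append to chain.
Insert 598: h=3, bucket 3 nonempty -> append to chain.
Insert 48: h=3, bucket 3 nonempty -> append to chain.
Insert 413: h=3, bucket 3 nonempty -> append to chain.
Final buckets:
0: —
1: —
2: 777
3: 178 -> 603 -> 628 -> 598 -> 48 -> 413
4: —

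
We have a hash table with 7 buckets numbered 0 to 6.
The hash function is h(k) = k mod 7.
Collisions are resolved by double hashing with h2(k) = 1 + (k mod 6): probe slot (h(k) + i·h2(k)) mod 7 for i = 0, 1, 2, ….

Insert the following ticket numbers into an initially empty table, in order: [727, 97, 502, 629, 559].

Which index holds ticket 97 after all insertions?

1

727 hashes to 6; slot 6 is free => place at 6.
97 hashes to 6, h2=2; 6 taken => place at 1.
502 hashes to 5; slot 5 is free => place at 5.
629 hashes to 6, h2=6; 6,5 taken => place at 4.
559 hashes to 6, h2=2; 6,1 taken => place at 3.
Table: [∅, 97, ∅, 559, 629, 502, 727]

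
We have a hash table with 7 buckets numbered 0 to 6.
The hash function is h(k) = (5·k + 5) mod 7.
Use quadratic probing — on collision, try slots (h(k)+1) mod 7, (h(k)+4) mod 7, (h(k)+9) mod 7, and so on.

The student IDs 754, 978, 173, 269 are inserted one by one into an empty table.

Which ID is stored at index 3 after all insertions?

978

Insert 754: h=2, slot 2 empty => index 2.
Insert 978: h=2, slot 2 occupied => index 3.
Insert 173: h=2, slots 2,3 occupied => index 6.
Insert 269: h=6, slot 6 occupied => index 0.
Table: [269, —, 754, 978, —, —, 173]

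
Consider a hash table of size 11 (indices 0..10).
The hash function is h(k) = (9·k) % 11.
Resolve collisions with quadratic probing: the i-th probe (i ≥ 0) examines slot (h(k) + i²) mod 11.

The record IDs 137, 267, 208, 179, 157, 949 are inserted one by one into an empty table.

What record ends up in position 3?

949

137: h=1 → slot 1
267: h=5 → slot 5
208: h=2 → slot 2
179: h=5, probe 5,6 → slot 6
157: h=5, probe 5,6,9 → slot 9
949: h=5, probe 5,6,9,3 → slot 3
Table: [., 137, 208, 949, ., 267, 179, ., ., 157, .]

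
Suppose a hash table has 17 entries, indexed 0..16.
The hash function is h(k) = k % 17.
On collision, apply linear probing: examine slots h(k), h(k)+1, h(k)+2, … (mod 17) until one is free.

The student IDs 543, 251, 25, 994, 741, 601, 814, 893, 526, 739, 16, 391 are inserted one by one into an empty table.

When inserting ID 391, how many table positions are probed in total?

Insert 543: h=16, slot 16 empty => index 16.
Insert 251: h=13, slot 13 empty => index 13.
Insert 25: h=8, slot 8 empty => index 8.
Insert 994: h=8, slot 8 occupied => index 9.
Insert 741: h=10, slot 10 empty => index 10.
Insert 601: h=6, slot 6 empty => index 6.
Insert 814: h=15, slot 15 empty => index 15.
Insert 893: h=9, slots 9,10 occupied => index 11.
Insert 526: h=16, slot 16 occupied => index 0.
Insert 739: h=8, slots 8,9,10,11 occupied => index 12.
Insert 16: h=16, slots 16,0 occupied => index 1.
Insert 391: h=0, slots 0,1 occupied => index 2.
Table: [526, 16, 391, _, _, _, 601, _, 25, 994, 741, 893, 739, 251, _, 814, 543]

3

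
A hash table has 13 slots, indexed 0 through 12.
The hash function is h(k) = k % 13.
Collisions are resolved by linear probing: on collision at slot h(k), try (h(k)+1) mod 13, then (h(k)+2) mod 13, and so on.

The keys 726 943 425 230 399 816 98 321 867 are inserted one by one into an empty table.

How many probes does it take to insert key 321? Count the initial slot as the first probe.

6

Insert 726: h=11, slot 11 empty -> index 11.
Insert 943: h=7, slot 7 empty -> index 7.
Insert 425: h=9, slot 9 empty -> index 9.
Insert 230: h=9, slot 9 occupied -> index 10.
Insert 399: h=9, slots 9,10,11 occupied -> index 12.
Insert 816: h=10, slots 10,11,12 occupied -> index 0.
Insert 98: h=7, slot 7 occupied -> index 8.
Insert 321: h=9, slots 9,10,11,12,0 occupied -> index 1.
Insert 867: h=9, slots 9,10,11,12,0,1 occupied -> index 2.
Table: [816, 321, 867, -, -, -, -, 943, 98, 425, 230, 726, 399]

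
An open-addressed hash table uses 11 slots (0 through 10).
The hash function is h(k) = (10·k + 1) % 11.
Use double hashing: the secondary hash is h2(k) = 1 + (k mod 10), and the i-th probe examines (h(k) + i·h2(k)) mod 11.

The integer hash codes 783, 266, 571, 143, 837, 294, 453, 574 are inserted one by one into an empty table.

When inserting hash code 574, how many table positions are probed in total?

783 hashes to 10; slot 10 is free => place at 10.
266 hashes to 10, h2=7; 10 taken => place at 6.
571 hashes to 2; slot 2 is free => place at 2.
143 hashes to 1; slot 1 is free => place at 1.
837 hashes to 0; slot 0 is free => place at 0.
294 hashes to 4; slot 4 is free => place at 4.
453 hashes to 10, h2=4; 10 taken => place at 3.
574 hashes to 10, h2=5; 10,4 taken => place at 9.
Table: [837, 143, 571, 453, 294, ., 266, ., ., 574, 783]

3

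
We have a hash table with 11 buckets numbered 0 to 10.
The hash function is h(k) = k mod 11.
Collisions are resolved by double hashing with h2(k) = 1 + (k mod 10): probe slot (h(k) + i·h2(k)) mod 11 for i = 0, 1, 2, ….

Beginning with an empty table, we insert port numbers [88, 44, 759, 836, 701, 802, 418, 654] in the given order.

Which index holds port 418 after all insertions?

88: h=0 → slot 0
44: h=0, h2=5, probe 0,5 → slot 5
759: h=0, h2=10, probe 0,10 → slot 10
836: h=0, h2=7, probe 0,7 → slot 7
701: h=8 → slot 8
802: h=10, h2=3, probe 10,2 → slot 2
418: h=0, h2=9, probe 0,9 → slot 9
654: h=5, h2=5, probe 5,10,4 → slot 4
Table: [88, ∅, 802, ∅, 654, 44, ∅, 836, 701, 418, 759]

9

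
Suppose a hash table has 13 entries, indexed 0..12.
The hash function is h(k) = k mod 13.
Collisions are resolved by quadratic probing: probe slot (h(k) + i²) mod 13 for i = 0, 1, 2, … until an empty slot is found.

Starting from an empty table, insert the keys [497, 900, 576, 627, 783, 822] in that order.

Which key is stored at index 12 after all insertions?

Insert 497: h=3, slot 3 empty -> index 3.
Insert 900: h=3, slot 3 occupied -> index 4.
Insert 576: h=4, slot 4 occupied -> index 5.
Insert 627: h=3, slots 3,4 occupied -> index 7.
Insert 783: h=3, slots 3,4,7 occupied -> index 12.
Insert 822: h=3, slots 3,4,7,12 occupied -> index 6.
Table: [∅, ∅, ∅, 497, 900, 576, 822, 627, ∅, ∅, ∅, ∅, 783]

783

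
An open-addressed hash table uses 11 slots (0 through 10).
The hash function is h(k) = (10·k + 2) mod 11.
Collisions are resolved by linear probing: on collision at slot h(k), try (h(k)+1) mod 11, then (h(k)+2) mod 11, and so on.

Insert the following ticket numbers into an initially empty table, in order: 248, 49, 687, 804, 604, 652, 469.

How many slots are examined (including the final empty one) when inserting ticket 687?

248 hashes to 7; slot 7 is free -> place at 7.
49 hashes to 8; slot 8 is free -> place at 8.
687 hashes to 8; 8 taken -> place at 9.
804 hashes to 1; slot 1 is free -> place at 1.
604 hashes to 3; slot 3 is free -> place at 3.
652 hashes to 10; slot 10 is free -> place at 10.
469 hashes to 6; slot 6 is free -> place at 6.
Table: [—, 804, —, 604, —, —, 469, 248, 49, 687, 652]

2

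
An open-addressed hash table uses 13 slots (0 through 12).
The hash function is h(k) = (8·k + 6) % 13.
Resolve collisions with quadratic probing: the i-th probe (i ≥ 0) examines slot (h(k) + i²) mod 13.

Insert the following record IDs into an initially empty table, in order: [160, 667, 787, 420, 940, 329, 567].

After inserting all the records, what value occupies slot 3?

Insert 160: h=12, slot 12 empty -> index 12.
Insert 667: h=12, slot 12 occupied -> index 0.
Insert 787: h=10, slot 10 empty -> index 10.
Insert 420: h=12, slots 12,0 occupied -> index 3.
Insert 940: h=12, slots 12,0,3 occupied -> index 8.
Insert 329: h=12, slots 12,0,3,8 occupied -> index 2.
Insert 567: h=5, slot 5 empty -> index 5.
Table: [667, —, 329, 420, —, 567, —, —, 940, —, 787, —, 160]

420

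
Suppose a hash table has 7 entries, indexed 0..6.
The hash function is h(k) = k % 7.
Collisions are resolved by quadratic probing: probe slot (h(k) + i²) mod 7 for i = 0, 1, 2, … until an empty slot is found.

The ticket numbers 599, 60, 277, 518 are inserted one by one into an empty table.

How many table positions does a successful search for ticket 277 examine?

599: h=4 -> slot 4
60: h=4, probe 4,5 -> slot 5
277: h=4, probe 4,5,1 -> slot 1
518: h=0 -> slot 0
Table: [518, 277, ., ., 599, 60, .]
Lookup 277: h=4, probe 4,5,1 → found at 1.

3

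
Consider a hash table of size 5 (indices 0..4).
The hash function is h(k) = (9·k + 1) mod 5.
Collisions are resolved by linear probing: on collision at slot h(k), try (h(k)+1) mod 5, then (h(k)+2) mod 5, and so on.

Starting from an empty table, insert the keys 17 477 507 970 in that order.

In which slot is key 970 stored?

2

Insert 17: h=4, slot 4 empty -> index 4.
Insert 477: h=4, slot 4 occupied -> index 0.
Insert 507: h=4, slots 4,0 occupied -> index 1.
Insert 970: h=1, slot 1 occupied -> index 2.
Table: [477, 507, 970, ∅, 17]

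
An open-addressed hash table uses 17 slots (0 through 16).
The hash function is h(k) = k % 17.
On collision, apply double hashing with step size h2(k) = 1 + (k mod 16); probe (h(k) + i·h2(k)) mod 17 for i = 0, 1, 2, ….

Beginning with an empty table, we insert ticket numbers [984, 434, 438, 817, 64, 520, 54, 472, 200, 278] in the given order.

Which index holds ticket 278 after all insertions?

0

Insert 984: h=15, slot 15 empty => index 15.
Insert 434: h=9, slot 9 empty => index 9.
Insert 438: h=13, slot 13 empty => index 13.
Insert 817: h=1, slot 1 empty => index 1.
Insert 64: h=13, h2=1, slot 13 occupied => index 14.
Insert 520: h=10, slot 10 empty => index 10.
Insert 54: h=3, slot 3 empty => index 3.
Insert 472: h=13, h2=9, slot 13 occupied => index 5.
Insert 200: h=13, h2=9, slots 13,5,14 occupied => index 6.
Insert 278: h=6, h2=7, slots 6,13,3,10 occupied => index 0.
Table: [278, 817, —, 54, —, 472, 200, —, —, 434, 520, —, —, 438, 64, 984, —]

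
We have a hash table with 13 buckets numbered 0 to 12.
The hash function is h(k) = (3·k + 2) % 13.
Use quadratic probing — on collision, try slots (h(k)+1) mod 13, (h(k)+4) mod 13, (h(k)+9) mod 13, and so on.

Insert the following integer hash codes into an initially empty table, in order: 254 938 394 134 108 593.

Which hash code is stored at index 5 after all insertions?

254: h=10 -> slot 10
938: h=8 -> slot 8
394: h=1 -> slot 1
134: h=1, probe 1,2 -> slot 2
108: h=1, probe 1,2,5 -> slot 5
593: h=0 -> slot 0
Table: [593, 394, 134, —, —, 108, —, —, 938, —, 254, —, —]

108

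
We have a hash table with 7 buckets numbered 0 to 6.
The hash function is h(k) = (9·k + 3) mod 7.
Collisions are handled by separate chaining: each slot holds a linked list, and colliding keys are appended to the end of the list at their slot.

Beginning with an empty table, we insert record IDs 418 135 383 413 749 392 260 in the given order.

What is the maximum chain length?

3

Insert 418: h=6, bucket 6 empty -> new chain.
Insert 135: h=0, bucket 0 empty -> new chain.
Insert 383: h=6, bucket 6 nonempty -> append to chain.
Insert 413: h=3, bucket 3 empty -> new chain.
Insert 749: h=3, bucket 3 nonempty -> append to chain.
Insert 392: h=3, bucket 3 nonempty -> append to chain.
Insert 260: h=5, bucket 5 empty -> new chain.
Final buckets:
0: 135
1: -
2: -
3: 413 -> 749 -> 392
4: -
5: 260
6: 418 -> 383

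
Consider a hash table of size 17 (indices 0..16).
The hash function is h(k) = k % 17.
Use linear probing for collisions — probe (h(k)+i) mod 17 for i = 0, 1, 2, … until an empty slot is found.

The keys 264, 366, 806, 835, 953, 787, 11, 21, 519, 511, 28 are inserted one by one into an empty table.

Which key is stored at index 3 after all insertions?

511

264: h=9 => slot 9
366: h=9, probe 9,10 => slot 10
806: h=7 => slot 7
835: h=2 => slot 2
953: h=1 => slot 1
787: h=5 => slot 5
11: h=11 => slot 11
21: h=4 => slot 4
519: h=9, probe 9,10,11,12 => slot 12
511: h=1, probe 1,2,3 => slot 3
28: h=11, probe 11,12,13 => slot 13
Table: [-, 953, 835, 511, 21, 787, -, 806, -, 264, 366, 11, 519, 28, -, -, -]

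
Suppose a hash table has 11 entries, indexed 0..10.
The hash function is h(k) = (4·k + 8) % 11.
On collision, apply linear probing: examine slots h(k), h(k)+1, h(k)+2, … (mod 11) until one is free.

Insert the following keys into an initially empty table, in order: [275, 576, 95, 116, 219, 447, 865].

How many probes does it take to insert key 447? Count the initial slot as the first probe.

275 hashes to 8; slot 8 is free -> place at 8.
576 hashes to 2; slot 2 is free -> place at 2.
95 hashes to 3; slot 3 is free -> place at 3.
116 hashes to 10; slot 10 is free -> place at 10.
219 hashes to 4; slot 4 is free -> place at 4.
447 hashes to 3; 3,4 taken -> place at 5.
865 hashes to 3; 3,4,5 taken -> place at 6.
Table: [., ., 576, 95, 219, 447, 865, ., 275, ., 116]

3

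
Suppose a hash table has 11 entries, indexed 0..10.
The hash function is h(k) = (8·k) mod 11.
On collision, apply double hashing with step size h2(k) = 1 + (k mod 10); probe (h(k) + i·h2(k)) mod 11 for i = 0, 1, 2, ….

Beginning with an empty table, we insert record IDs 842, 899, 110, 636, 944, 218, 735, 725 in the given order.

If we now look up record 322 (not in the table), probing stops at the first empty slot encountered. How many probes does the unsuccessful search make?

842: h=4 → slot 4
899: h=9 → slot 9
110: h=0 → slot 0
636: h=6 → slot 6
944: h=6, h2=5, probe 6,0,5 → slot 5
218: h=6, h2=9, probe 6,4,2 → slot 2
735: h=6, h2=6, probe 6,1 → slot 1
725: h=3 → slot 3
Table: [110, 735, 218, 725, 842, 944, 636, -, -, 899, -]
Lookup 322: h=2, h2=3, probe 2,5,8 → slot 8 empty, not found.

3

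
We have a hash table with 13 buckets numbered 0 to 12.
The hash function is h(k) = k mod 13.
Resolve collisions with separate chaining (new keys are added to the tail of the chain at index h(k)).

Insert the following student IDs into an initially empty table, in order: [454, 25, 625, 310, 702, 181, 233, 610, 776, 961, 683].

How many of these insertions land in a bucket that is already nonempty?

Insert 454: h=12, bucket 12 empty → new chain.
Insert 25: h=12, bucket 12 nonempty → append to chain.
Insert 625: h=1, bucket 1 empty → new chain.
Insert 310: h=11, bucket 11 empty → new chain.
Insert 702: h=0, bucket 0 empty → new chain.
Insert 181: h=12, bucket 12 nonempty → append to chain.
Insert 233: h=12, bucket 12 nonempty → append to chain.
Insert 610: h=12, bucket 12 nonempty → append to chain.
Insert 776: h=9, bucket 9 empty → new chain.
Insert 961: h=12, bucket 12 nonempty → append to chain.
Insert 683: h=7, bucket 7 empty → new chain.
Final buckets:
0: 702
1: 625
2: -
3: -
4: -
5: -
6: -
7: 683
8: -
9: 776
10: -
11: 310
12: 454 -> 25 -> 181 -> 233 -> 610 -> 961

5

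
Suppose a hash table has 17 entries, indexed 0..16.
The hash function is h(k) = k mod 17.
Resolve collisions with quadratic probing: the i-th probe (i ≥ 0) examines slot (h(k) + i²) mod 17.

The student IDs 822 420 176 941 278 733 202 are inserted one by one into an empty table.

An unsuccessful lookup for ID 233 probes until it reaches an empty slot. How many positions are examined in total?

2

Insert 822: h=6, slot 6 empty -> index 6.
Insert 420: h=12, slot 12 empty -> index 12.
Insert 176: h=6, slot 6 occupied -> index 7.
Insert 941: h=6, slots 6,7 occupied -> index 10.
Insert 278: h=6, slots 6,7,10 occupied -> index 15.
Insert 733: h=2, slot 2 empty -> index 2.
Insert 202: h=15, slot 15 occupied -> index 16.
Table: [., ., 733, ., ., ., 822, 176, ., ., 941, ., 420, ., ., 278, 202]
Lookup 233: h=12, probe 12,13 → slot 13 empty, not found.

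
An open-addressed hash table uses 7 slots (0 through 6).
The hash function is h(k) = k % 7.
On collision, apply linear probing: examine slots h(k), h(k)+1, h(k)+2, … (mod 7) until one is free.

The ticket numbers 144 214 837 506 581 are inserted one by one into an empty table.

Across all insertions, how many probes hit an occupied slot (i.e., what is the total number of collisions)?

3

Insert 144: h=4, slot 4 empty -> index 4.
Insert 214: h=4, slot 4 occupied -> index 5.
Insert 837: h=4, slots 4,5 occupied -> index 6.
Insert 506: h=2, slot 2 empty -> index 2.
Insert 581: h=0, slot 0 empty -> index 0.
Table: [581, -, 506, -, 144, 214, 837]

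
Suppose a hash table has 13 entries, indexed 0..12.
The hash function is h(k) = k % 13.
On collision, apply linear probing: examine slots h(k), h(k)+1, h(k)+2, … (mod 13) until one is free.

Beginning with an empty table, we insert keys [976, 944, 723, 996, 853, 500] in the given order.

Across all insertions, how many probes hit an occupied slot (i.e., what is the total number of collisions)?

976 hashes to 1; slot 1 is free -> place at 1.
944 hashes to 8; slot 8 is free -> place at 8.
723 hashes to 8; 8 taken -> place at 9.
996 hashes to 8; 8,9 taken -> place at 10.
853 hashes to 8; 8,9,10 taken -> place at 11.
500 hashes to 6; slot 6 is free -> place at 6.
Table: [-, 976, -, -, -, -, 500, -, 944, 723, 996, 853, -]

6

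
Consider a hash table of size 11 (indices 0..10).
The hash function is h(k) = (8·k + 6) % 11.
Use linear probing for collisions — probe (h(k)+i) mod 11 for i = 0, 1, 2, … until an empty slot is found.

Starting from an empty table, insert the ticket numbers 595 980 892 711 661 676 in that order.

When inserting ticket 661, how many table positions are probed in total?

Insert 595: h=3, slot 3 empty → index 3.
Insert 980: h=3, slot 3 occupied → index 4.
Insert 892: h=3, slots 3,4 occupied → index 5.
Insert 711: h=7, slot 7 empty → index 7.
Insert 661: h=3, slots 3,4,5 occupied → index 6.
Insert 676: h=2, slot 2 empty → index 2.
Table: [∅, ∅, 676, 595, 980, 892, 661, 711, ∅, ∅, ∅]

4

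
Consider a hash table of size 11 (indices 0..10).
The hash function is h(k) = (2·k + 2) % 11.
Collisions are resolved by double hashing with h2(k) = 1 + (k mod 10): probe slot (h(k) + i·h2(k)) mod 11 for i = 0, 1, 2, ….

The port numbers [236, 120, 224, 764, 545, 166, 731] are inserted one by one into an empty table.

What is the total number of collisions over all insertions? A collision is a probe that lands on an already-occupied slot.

Insert 236: h=1, slot 1 empty => index 1.
Insert 120: h=0, slot 0 empty => index 0.
Insert 224: h=10, slot 10 empty => index 10.
Insert 764: h=1, h2=5, slot 1 occupied => index 6.
Insert 545: h=3, slot 3 empty => index 3.
Insert 166: h=4, slot 4 empty => index 4.
Insert 731: h=1, h2=2, slots 1,3 occupied => index 5.
Table: [120, 236, -, 545, 166, 731, 764, -, -, -, 224]

3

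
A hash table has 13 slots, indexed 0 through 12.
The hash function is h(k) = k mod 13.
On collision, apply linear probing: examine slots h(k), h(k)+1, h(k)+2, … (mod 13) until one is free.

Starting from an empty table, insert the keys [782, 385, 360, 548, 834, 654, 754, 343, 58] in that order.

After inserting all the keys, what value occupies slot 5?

782 hashes to 2; slot 2 is free => place at 2.
385 hashes to 8; slot 8 is free => place at 8.
360 hashes to 9; slot 9 is free => place at 9.
548 hashes to 2; 2 taken => place at 3.
834 hashes to 2; 2,3 taken => place at 4.
654 hashes to 4; 4 taken => place at 5.
754 hashes to 0; slot 0 is free => place at 0.
343 hashes to 5; 5 taken => place at 6.
58 hashes to 6; 6 taken => place at 7.
Table: [754, _, 782, 548, 834, 654, 343, 58, 385, 360, _, _, _]

654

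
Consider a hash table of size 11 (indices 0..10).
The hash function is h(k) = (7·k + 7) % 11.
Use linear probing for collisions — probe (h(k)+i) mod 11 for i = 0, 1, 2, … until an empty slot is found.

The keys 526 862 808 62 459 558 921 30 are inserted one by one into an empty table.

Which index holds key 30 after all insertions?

526: h=4 → slot 4
862: h=2 → slot 2
808: h=9 → slot 9
62: h=1 → slot 1
459: h=8 → slot 8
558: h=8, probe 8,9,10 → slot 10
921: h=8, probe 8,9,10,0 → slot 0
30: h=8, probe 8,9,10,0,1,2,3 → slot 3
Table: [921, 62, 862, 30, 526, ., ., ., 459, 808, 558]

3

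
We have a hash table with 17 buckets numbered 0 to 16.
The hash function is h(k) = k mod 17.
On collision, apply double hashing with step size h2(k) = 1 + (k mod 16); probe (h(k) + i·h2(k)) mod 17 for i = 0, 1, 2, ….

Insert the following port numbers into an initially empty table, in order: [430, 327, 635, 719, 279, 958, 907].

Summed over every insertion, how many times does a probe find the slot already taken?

5

430 hashes to 5; slot 5 is free → place at 5.
327 hashes to 4; slot 4 is free → place at 4.
635 hashes to 6; slot 6 is free → place at 6.
719 hashes to 5, h2=16; 5,4 taken → place at 3.
279 hashes to 7; slot 7 is free → place at 7.
958 hashes to 6, h2=15; 6,4 taken → place at 2.
907 hashes to 6, h2=12; 6 taken → place at 1.
Table: [∅, 907, 958, 719, 327, 430, 635, 279, ∅, ∅, ∅, ∅, ∅, ∅, ∅, ∅, ∅]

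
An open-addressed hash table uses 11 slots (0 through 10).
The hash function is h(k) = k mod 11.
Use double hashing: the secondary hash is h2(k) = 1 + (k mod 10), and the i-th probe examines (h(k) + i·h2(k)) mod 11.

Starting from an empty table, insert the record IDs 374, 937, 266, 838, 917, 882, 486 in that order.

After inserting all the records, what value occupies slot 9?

374 hashes to 0; slot 0 is free -> place at 0.
937 hashes to 2; slot 2 is free -> place at 2.
266 hashes to 2, h2=7; 2 taken -> place at 9.
838 hashes to 2, h2=9; 2,0,9 taken -> place at 7.
917 hashes to 4; slot 4 is free -> place at 4.
882 hashes to 2, h2=3; 2 taken -> place at 5.
486 hashes to 2, h2=7; 2,9,5 taken -> place at 1.
Table: [374, 486, 937, —, 917, 882, —, 838, —, 266, —]

266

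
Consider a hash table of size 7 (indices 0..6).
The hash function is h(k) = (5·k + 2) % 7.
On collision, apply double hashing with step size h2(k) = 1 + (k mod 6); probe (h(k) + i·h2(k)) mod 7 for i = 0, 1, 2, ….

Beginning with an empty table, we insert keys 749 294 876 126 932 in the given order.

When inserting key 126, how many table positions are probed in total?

Insert 749: h=2, slot 2 empty => index 2.
Insert 294: h=2, h2=1, slot 2 occupied => index 3.
Insert 876: h=0, slot 0 empty => index 0.
Insert 126: h=2, h2=1, slots 2,3 occupied => index 4.
Insert 932: h=0, h2=3, slots 0,3 occupied => index 6.
Table: [876, ., 749, 294, 126, ., 932]

3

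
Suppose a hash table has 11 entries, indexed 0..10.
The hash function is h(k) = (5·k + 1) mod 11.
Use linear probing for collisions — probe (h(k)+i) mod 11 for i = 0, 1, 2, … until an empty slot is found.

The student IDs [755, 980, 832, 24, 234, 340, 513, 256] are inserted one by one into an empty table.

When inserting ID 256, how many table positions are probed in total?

Insert 755: h=3, slot 3 empty => index 3.
Insert 980: h=6, slot 6 empty => index 6.
Insert 832: h=3, slot 3 occupied => index 4.
Insert 24: h=0, slot 0 empty => index 0.
Insert 234: h=5, slot 5 empty => index 5.
Insert 340: h=7, slot 7 empty => index 7.
Insert 513: h=3, slots 3,4,5,6,7 occupied => index 8.
Insert 256: h=5, slots 5,6,7,8 occupied => index 9.
Table: [24, ∅, ∅, 755, 832, 234, 980, 340, 513, 256, ∅]

5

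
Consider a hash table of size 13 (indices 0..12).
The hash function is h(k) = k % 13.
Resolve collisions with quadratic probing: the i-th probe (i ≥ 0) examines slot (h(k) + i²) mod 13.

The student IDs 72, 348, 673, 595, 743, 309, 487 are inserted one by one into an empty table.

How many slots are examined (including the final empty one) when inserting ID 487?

72: h=7 -> slot 7
348: h=10 -> slot 10
673: h=10, probe 10,11 -> slot 11
595: h=10, probe 10,11,1 -> slot 1
743: h=2 -> slot 2
309: h=10, probe 10,11,1,6 -> slot 6
487: h=6, probe 6,7,10,2,9 -> slot 9
Table: [∅, 595, 743, ∅, ∅, ∅, 309, 72, ∅, 487, 348, 673, ∅]

5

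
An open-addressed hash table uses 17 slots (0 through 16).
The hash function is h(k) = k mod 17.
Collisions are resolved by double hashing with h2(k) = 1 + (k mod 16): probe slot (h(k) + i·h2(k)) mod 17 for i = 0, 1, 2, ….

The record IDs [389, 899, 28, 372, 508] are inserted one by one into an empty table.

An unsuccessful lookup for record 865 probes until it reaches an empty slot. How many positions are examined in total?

2

389 hashes to 15; slot 15 is free => place at 15.
899 hashes to 15, h2=4; 15 taken => place at 2.
28 hashes to 11; slot 11 is free => place at 11.
372 hashes to 15, h2=5; 15 taken => place at 3.
508 hashes to 15, h2=13; 15,11 taken => place at 7.
Table: [—, —, 899, 372, —, —, —, 508, —, —, —, 28, —, —, —, 389, —]
Lookup 865: h=15, h2=2, probe 15,0 → slot 0 empty, not found.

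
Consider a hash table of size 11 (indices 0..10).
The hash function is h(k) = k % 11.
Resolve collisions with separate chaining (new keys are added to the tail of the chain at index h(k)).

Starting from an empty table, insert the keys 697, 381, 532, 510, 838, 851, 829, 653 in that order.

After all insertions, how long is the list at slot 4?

6

Insert 697: h=4, bucket 4 empty -> new chain.
Insert 381: h=7, bucket 7 empty -> new chain.
Insert 532: h=4, bucket 4 nonempty -> append to chain.
Insert 510: h=4, bucket 4 nonempty -> append to chain.
Insert 838: h=2, bucket 2 empty -> new chain.
Insert 851: h=4, bucket 4 nonempty -> append to chain.
Insert 829: h=4, bucket 4 nonempty -> append to chain.
Insert 653: h=4, bucket 4 nonempty -> append to chain.
Final buckets:
0: —
1: —
2: 838
3: —
4: 697 -> 532 -> 510 -> 851 -> 829 -> 653
5: —
6: —
7: 381
8: —
9: —
10: —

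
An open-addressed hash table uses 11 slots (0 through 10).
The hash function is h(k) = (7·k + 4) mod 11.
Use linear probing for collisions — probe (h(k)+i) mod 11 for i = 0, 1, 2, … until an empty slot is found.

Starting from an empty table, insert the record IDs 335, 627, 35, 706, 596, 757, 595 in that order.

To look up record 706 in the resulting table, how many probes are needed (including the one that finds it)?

2

Insert 335: h=6, slot 6 empty -> index 6.
Insert 627: h=4, slot 4 empty -> index 4.
Insert 35: h=7, slot 7 empty -> index 7.
Insert 706: h=7, slot 7 occupied -> index 8.
Insert 596: h=7, slots 7,8 occupied -> index 9.
Insert 757: h=1, slot 1 empty -> index 1.
Insert 595: h=0, slot 0 empty -> index 0.
Table: [595, 757, _, _, 627, _, 335, 35, 706, 596, _]
Lookup 706: h=7, probe 7,8 → found at 8.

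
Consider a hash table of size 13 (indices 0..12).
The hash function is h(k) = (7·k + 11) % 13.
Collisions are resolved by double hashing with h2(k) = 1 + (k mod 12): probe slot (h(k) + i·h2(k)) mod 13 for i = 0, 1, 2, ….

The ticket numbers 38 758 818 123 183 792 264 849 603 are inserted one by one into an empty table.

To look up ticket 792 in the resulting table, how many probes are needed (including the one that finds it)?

3

38: h=4 -> slot 4
758: h=0 -> slot 0
818: h=4, h2=3, probe 4,7 -> slot 7
123: h=1 -> slot 1
183: h=5 -> slot 5
792: h=4, h2=1, probe 4,5,6 -> slot 6
264: h=0, h2=1, probe 0,1,2 -> slot 2
849: h=0, h2=10, probe 0,10 -> slot 10
603: h=7, h2=4, probe 7,11 -> slot 11
Table: [758, 123, 264, _, 38, 183, 792, 818, _, _, 849, 603, _]
Lookup 792: h=4, h2=1, probe 4,5,6 → found at 6.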